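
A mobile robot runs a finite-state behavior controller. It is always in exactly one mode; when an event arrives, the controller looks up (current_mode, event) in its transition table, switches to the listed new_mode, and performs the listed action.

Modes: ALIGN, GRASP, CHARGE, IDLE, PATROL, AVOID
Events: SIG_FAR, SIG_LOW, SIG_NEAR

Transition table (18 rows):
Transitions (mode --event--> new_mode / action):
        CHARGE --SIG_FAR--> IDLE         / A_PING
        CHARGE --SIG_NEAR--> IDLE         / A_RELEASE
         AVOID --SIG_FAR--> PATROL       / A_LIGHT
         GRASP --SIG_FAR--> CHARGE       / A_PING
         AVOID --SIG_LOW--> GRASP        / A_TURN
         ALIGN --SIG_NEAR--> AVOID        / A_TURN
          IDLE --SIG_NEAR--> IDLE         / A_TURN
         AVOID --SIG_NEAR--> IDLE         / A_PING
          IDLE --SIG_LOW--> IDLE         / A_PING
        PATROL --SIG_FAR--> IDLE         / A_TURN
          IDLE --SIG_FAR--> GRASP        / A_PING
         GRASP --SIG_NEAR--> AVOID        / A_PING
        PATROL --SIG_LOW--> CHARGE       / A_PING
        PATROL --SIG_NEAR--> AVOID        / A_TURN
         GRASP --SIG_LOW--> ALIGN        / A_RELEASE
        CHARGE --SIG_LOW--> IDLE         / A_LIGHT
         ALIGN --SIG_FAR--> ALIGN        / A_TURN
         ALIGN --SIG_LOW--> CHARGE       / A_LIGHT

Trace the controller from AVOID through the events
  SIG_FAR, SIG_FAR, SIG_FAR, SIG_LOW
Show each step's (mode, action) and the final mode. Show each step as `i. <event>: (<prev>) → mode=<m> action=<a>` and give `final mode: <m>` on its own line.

final mode: ALIGN

1. SIG_FAR: (AVOID) → mode=PATROL action=A_LIGHT
2. SIG_FAR: (PATROL) → mode=IDLE action=A_TURN
3. SIG_FAR: (IDLE) → mode=GRASP action=A_PING
4. SIG_LOW: (GRASP) → mode=ALIGN action=A_RELEASE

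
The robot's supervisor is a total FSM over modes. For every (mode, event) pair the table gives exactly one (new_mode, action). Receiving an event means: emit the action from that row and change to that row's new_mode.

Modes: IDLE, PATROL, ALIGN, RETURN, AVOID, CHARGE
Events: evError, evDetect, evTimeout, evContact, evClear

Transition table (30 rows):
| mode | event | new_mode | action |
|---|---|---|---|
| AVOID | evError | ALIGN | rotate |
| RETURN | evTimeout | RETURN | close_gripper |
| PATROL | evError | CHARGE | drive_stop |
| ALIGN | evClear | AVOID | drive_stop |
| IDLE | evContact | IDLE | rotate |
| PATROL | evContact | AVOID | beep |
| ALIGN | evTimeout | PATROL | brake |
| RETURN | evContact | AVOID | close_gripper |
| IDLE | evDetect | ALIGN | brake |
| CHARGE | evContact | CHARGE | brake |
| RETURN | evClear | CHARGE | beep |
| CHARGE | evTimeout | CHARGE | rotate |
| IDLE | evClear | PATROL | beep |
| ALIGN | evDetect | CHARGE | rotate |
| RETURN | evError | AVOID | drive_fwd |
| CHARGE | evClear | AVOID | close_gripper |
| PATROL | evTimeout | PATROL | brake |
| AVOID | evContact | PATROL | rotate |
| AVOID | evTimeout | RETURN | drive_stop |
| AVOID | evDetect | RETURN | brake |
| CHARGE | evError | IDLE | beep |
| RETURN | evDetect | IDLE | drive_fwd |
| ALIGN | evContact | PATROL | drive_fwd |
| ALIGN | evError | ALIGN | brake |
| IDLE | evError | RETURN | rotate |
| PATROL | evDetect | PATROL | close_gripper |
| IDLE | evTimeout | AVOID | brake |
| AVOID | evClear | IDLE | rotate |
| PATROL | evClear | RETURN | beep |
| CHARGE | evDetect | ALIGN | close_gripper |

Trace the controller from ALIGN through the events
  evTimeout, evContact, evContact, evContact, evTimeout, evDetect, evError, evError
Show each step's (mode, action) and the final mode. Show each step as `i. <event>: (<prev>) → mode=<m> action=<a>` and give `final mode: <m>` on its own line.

1. evTimeout: (ALIGN) → mode=PATROL action=brake
2. evContact: (PATROL) → mode=AVOID action=beep
3. evContact: (AVOID) → mode=PATROL action=rotate
4. evContact: (PATROL) → mode=AVOID action=beep
5. evTimeout: (AVOID) → mode=RETURN action=drive_stop
6. evDetect: (RETURN) → mode=IDLE action=drive_fwd
7. evError: (IDLE) → mode=RETURN action=rotate
8. evError: (RETURN) → mode=AVOID action=drive_fwd

final mode: AVOID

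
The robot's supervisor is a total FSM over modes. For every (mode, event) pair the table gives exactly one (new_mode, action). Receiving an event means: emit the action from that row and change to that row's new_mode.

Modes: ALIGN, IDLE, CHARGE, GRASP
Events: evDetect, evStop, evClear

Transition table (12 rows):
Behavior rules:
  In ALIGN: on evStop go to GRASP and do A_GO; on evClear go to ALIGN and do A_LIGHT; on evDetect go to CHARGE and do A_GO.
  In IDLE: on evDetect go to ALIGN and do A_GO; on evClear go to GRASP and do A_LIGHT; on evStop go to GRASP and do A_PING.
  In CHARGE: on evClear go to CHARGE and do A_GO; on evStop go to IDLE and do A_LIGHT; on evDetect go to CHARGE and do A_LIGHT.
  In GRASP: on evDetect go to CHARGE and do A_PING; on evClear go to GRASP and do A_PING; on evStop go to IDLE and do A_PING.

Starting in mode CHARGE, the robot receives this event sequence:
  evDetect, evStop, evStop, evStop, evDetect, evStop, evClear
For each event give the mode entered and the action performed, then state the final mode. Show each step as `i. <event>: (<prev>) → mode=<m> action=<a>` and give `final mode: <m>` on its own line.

1. evDetect: (CHARGE) → mode=CHARGE action=A_LIGHT
2. evStop: (CHARGE) → mode=IDLE action=A_LIGHT
3. evStop: (IDLE) → mode=GRASP action=A_PING
4. evStop: (GRASP) → mode=IDLE action=A_PING
5. evDetect: (IDLE) → mode=ALIGN action=A_GO
6. evStop: (ALIGN) → mode=GRASP action=A_GO
7. evClear: (GRASP) → mode=GRASP action=A_PING

final mode: GRASP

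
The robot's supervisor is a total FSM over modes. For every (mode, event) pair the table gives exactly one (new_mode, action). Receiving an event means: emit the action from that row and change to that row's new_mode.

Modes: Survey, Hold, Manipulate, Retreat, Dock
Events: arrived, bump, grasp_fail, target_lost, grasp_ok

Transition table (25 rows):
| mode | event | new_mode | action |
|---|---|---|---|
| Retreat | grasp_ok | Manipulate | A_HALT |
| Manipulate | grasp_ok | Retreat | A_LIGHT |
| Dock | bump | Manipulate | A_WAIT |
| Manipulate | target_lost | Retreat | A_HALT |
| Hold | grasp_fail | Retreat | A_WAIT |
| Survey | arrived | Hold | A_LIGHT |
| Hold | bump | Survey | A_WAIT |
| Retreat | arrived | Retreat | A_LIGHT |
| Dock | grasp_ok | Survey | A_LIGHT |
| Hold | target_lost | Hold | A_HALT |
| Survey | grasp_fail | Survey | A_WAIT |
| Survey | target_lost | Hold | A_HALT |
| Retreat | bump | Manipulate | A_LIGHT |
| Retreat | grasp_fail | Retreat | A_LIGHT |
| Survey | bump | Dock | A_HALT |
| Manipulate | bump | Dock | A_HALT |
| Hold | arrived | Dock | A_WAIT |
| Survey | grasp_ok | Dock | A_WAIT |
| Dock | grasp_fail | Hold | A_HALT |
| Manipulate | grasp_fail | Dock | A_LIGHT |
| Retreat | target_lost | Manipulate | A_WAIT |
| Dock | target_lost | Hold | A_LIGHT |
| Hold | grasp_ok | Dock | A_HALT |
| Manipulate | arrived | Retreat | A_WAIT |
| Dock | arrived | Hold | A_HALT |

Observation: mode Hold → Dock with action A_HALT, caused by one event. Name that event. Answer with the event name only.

grasp_ok

try arrived: (Hold, arrived) → (Dock, A_WAIT)
try bump: (Hold, bump) → (Survey, A_WAIT)
try grasp_fail: (Hold, grasp_fail) → (Retreat, A_WAIT)
try target_lost: (Hold, target_lost) → (Hold, A_HALT)
try grasp_ok: (Hold, grasp_ok) → (Dock, A_HALT)  ← matches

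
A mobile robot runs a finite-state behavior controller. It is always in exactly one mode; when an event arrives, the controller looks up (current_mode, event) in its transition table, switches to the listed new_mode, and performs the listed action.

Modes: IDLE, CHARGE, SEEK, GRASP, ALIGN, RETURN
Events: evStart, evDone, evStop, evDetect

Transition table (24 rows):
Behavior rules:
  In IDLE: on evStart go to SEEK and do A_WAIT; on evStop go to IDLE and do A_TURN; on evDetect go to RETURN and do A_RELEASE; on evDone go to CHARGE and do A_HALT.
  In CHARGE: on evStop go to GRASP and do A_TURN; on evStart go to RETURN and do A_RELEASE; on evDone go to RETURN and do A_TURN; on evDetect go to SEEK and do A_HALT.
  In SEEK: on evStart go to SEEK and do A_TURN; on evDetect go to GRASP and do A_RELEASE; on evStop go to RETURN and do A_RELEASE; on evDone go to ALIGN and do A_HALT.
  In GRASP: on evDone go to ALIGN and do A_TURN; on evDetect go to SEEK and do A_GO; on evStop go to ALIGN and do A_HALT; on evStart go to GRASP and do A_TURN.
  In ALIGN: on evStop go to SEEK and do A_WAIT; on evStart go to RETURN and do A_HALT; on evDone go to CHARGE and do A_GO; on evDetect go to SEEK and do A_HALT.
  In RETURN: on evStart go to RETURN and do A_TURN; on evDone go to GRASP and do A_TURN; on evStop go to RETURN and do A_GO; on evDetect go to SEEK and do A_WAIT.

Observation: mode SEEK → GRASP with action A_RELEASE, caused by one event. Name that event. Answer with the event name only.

try evStart: (SEEK, evStart) → (SEEK, A_TURN)
try evDone: (SEEK, evDone) → (ALIGN, A_HALT)
try evStop: (SEEK, evStop) → (RETURN, A_RELEASE)
try evDetect: (SEEK, evDetect) → (GRASP, A_RELEASE)  ← matches

evDetect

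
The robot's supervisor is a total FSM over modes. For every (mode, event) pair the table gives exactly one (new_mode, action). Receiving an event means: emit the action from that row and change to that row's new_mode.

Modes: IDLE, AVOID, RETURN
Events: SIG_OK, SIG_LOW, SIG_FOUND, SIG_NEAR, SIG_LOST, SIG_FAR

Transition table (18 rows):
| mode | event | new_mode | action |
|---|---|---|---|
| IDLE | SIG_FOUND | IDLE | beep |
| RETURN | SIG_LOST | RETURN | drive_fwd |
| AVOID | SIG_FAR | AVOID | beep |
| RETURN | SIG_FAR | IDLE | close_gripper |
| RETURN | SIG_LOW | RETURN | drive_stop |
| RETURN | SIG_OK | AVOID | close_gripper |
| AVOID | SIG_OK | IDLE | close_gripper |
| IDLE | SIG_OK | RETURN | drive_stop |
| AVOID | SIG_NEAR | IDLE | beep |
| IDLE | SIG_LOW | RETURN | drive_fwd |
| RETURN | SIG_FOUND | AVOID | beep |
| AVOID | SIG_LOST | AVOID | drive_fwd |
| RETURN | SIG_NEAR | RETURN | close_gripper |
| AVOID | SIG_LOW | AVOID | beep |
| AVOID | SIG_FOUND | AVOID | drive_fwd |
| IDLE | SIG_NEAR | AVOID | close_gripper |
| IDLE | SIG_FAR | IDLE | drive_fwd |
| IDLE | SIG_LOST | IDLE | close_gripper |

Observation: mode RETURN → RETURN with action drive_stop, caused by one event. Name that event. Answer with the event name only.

try SIG_OK: (RETURN, SIG_OK) → (AVOID, close_gripper)
try SIG_LOW: (RETURN, SIG_LOW) → (RETURN, drive_stop)  ← matches
try SIG_FOUND: (RETURN, SIG_FOUND) → (AVOID, beep)
try SIG_NEAR: (RETURN, SIG_NEAR) → (RETURN, close_gripper)
try SIG_LOST: (RETURN, SIG_LOST) → (RETURN, drive_fwd)
try SIG_FAR: (RETURN, SIG_FAR) → (IDLE, close_gripper)

SIG_LOW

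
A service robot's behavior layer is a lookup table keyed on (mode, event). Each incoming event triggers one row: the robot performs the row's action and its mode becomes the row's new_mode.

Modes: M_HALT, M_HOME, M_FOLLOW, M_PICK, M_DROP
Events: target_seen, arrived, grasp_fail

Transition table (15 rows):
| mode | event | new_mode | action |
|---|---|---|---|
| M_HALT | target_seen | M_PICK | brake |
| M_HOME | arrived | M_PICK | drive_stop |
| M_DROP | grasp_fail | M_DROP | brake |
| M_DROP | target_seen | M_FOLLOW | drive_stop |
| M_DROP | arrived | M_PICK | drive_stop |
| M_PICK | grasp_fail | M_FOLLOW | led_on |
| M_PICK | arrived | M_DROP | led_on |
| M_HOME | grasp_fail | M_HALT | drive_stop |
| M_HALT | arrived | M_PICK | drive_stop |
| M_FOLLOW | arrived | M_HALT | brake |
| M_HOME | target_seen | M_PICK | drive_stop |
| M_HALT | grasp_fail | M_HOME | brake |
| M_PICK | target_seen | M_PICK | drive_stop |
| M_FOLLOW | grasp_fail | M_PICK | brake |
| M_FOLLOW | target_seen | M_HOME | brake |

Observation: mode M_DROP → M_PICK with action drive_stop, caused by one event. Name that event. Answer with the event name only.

arrived

try target_seen: (M_DROP, target_seen) → (M_FOLLOW, drive_stop)
try arrived: (M_DROP, arrived) → (M_PICK, drive_stop)  ← matches
try grasp_fail: (M_DROP, grasp_fail) → (M_DROP, brake)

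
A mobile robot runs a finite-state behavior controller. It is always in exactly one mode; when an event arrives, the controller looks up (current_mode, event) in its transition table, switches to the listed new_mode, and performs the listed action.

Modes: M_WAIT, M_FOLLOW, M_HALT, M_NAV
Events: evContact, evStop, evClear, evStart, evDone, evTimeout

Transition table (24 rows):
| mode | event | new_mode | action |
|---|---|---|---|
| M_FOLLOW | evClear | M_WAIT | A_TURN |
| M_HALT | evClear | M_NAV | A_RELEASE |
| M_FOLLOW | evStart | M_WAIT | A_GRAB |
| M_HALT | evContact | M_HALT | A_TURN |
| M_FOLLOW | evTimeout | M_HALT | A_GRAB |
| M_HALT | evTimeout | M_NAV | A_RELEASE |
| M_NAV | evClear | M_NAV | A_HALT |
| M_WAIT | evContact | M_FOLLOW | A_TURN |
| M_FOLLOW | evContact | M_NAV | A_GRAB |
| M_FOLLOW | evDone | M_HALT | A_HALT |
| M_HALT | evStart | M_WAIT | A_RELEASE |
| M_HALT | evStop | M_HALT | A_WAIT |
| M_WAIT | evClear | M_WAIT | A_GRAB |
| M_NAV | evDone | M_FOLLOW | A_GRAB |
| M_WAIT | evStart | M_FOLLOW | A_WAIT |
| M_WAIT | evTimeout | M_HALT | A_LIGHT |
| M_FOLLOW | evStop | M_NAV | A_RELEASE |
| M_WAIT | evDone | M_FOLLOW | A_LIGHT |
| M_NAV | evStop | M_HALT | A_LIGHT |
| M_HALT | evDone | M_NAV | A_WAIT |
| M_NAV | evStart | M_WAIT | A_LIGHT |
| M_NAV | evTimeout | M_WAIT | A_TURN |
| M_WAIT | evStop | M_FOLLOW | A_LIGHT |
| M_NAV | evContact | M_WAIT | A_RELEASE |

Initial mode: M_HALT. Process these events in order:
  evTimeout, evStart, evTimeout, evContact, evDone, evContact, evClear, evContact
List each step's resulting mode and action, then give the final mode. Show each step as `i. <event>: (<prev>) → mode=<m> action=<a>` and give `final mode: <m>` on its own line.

final mode: M_FOLLOW

1. evTimeout: (M_HALT) → mode=M_NAV action=A_RELEASE
2. evStart: (M_NAV) → mode=M_WAIT action=A_LIGHT
3. evTimeout: (M_WAIT) → mode=M_HALT action=A_LIGHT
4. evContact: (M_HALT) → mode=M_HALT action=A_TURN
5. evDone: (M_HALT) → mode=M_NAV action=A_WAIT
6. evContact: (M_NAV) → mode=M_WAIT action=A_RELEASE
7. evClear: (M_WAIT) → mode=M_WAIT action=A_GRAB
8. evContact: (M_WAIT) → mode=M_FOLLOW action=A_TURN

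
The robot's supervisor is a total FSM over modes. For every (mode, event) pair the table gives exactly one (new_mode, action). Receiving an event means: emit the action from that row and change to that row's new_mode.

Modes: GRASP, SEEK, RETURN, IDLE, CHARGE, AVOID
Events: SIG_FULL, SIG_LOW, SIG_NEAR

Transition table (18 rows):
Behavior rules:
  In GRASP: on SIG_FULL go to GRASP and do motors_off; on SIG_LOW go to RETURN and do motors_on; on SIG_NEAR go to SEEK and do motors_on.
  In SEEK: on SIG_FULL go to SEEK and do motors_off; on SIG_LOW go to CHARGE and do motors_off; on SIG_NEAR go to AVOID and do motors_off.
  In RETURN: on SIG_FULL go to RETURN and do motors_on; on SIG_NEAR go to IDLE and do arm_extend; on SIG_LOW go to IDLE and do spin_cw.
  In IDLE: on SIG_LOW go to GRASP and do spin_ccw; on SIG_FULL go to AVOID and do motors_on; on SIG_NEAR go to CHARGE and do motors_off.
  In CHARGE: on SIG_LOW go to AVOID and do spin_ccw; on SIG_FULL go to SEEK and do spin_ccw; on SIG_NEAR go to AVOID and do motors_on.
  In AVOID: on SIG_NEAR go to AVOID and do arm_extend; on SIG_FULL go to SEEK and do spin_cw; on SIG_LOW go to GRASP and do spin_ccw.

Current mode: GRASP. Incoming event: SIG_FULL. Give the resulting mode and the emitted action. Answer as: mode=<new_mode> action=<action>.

mode=GRASP action=motors_off

current mode = GRASP; filter table to that mode:
  (GRASP, SIG_FULL) → (GRASP, motors_off)  ← event matches
  (GRASP, SIG_LOW) → (RETURN, motors_on)
  (GRASP, SIG_NEAR) → (SEEK, motors_on)
event = SIG_FULL selects (GRASP, motors_off)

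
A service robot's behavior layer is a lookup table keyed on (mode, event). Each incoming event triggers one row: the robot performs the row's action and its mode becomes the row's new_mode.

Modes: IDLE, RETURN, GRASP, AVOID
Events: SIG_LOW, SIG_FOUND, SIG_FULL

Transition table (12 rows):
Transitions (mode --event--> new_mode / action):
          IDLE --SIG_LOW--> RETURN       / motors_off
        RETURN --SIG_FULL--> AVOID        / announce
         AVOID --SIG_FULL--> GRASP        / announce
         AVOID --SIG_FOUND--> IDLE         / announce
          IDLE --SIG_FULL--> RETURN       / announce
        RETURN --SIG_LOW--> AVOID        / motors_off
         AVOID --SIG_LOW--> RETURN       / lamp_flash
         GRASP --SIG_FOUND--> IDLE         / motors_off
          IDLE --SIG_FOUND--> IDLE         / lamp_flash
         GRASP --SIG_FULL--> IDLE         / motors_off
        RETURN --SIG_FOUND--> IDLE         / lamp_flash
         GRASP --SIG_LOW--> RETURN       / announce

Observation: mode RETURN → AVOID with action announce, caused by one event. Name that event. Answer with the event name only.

SIG_FULL

try SIG_LOW: (RETURN, SIG_LOW) → (AVOID, motors_off)
try SIG_FOUND: (RETURN, SIG_FOUND) → (IDLE, lamp_flash)
try SIG_FULL: (RETURN, SIG_FULL) → (AVOID, announce)  ← matches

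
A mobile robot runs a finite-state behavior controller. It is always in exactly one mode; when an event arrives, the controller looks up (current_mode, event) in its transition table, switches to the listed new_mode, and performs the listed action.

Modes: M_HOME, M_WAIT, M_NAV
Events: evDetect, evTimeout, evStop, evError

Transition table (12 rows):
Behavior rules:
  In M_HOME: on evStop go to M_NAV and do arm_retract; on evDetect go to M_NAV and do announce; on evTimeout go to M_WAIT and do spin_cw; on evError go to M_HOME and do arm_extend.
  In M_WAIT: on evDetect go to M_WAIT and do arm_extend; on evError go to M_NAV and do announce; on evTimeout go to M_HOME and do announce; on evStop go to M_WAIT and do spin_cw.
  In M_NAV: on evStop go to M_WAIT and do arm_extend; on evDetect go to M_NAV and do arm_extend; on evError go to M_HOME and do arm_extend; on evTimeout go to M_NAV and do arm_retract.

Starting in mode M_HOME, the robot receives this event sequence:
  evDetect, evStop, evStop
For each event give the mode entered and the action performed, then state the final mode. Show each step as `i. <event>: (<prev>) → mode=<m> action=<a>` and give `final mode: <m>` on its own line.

1. evDetect: (M_HOME) → mode=M_NAV action=announce
2. evStop: (M_NAV) → mode=M_WAIT action=arm_extend
3. evStop: (M_WAIT) → mode=M_WAIT action=spin_cw

final mode: M_WAIT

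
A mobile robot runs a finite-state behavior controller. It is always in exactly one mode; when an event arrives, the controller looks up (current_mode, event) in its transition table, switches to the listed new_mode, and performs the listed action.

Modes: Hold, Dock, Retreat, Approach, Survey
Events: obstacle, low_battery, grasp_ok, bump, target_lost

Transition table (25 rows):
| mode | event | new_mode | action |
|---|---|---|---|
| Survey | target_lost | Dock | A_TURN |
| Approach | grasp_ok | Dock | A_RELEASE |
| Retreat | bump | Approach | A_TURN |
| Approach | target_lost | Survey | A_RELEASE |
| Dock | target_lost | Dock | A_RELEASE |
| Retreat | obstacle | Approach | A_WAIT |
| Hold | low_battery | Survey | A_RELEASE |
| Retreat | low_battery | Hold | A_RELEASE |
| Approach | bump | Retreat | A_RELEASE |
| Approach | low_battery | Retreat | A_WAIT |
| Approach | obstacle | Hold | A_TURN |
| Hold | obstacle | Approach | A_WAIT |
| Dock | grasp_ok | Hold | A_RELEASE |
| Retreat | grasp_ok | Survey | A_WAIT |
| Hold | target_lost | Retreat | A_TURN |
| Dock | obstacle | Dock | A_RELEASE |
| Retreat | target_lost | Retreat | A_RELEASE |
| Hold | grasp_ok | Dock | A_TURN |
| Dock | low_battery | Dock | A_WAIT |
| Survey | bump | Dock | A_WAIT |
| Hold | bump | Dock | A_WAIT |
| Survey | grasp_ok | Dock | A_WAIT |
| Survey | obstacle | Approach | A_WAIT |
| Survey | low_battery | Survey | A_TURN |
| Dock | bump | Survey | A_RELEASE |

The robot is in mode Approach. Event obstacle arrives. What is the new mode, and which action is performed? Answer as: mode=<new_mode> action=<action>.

current mode = Approach; filter table to that mode:
  (Approach, grasp_ok) → (Dock, A_RELEASE)
  (Approach, target_lost) → (Survey, A_RELEASE)
  (Approach, bump) → (Retreat, A_RELEASE)
  (Approach, low_battery) → (Retreat, A_WAIT)
  (Approach, obstacle) → (Hold, A_TURN)  ← event matches
event = obstacle selects (Hold, A_TURN)

mode=Hold action=A_TURN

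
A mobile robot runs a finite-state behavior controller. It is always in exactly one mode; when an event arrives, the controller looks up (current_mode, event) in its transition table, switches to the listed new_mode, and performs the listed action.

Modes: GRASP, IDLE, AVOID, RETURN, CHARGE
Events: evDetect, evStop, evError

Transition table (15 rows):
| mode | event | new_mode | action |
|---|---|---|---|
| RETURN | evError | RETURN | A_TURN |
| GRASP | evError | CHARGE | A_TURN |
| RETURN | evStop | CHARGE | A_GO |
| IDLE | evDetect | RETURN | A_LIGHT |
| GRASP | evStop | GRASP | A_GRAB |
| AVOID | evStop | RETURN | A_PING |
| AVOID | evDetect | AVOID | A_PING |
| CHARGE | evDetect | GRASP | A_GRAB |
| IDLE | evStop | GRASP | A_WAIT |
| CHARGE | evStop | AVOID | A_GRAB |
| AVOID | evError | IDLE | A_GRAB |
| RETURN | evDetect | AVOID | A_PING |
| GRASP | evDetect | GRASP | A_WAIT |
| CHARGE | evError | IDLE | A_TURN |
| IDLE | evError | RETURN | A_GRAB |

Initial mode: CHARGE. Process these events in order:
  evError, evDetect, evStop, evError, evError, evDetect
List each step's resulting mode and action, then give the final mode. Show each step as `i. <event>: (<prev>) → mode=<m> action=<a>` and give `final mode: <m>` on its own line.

1. evError: (CHARGE) → mode=IDLE action=A_TURN
2. evDetect: (IDLE) → mode=RETURN action=A_LIGHT
3. evStop: (RETURN) → mode=CHARGE action=A_GO
4. evError: (CHARGE) → mode=IDLE action=A_TURN
5. evError: (IDLE) → mode=RETURN action=A_GRAB
6. evDetect: (RETURN) → mode=AVOID action=A_PING

final mode: AVOID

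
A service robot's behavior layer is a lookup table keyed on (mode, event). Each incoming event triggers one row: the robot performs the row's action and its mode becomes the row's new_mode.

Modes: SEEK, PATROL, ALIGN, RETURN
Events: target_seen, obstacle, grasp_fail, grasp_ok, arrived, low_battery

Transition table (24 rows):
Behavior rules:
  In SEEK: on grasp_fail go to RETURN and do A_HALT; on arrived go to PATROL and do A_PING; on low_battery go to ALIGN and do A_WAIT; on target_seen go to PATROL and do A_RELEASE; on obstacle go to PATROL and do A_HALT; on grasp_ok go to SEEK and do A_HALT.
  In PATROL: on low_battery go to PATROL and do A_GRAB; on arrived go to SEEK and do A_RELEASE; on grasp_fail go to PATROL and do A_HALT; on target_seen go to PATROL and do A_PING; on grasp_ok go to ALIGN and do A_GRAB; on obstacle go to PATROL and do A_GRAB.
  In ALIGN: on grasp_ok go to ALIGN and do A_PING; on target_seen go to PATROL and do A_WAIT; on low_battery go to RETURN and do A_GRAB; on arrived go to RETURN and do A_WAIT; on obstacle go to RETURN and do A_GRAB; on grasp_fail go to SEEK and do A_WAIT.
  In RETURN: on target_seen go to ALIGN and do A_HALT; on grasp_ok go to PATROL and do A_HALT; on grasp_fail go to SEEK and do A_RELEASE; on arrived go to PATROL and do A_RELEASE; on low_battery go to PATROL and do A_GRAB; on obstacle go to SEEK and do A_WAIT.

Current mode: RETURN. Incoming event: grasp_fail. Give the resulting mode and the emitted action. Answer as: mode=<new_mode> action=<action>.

mode=SEEK action=A_RELEASE

current mode = RETURN; filter table to that mode:
  (RETURN, target_seen) → (ALIGN, A_HALT)
  (RETURN, grasp_ok) → (PATROL, A_HALT)
  (RETURN, grasp_fail) → (SEEK, A_RELEASE)  ← event matches
  (RETURN, arrived) → (PATROL, A_RELEASE)
  (RETURN, low_battery) → (PATROL, A_GRAB)
  (RETURN, obstacle) → (SEEK, A_WAIT)
event = grasp_fail selects (SEEK, A_RELEASE)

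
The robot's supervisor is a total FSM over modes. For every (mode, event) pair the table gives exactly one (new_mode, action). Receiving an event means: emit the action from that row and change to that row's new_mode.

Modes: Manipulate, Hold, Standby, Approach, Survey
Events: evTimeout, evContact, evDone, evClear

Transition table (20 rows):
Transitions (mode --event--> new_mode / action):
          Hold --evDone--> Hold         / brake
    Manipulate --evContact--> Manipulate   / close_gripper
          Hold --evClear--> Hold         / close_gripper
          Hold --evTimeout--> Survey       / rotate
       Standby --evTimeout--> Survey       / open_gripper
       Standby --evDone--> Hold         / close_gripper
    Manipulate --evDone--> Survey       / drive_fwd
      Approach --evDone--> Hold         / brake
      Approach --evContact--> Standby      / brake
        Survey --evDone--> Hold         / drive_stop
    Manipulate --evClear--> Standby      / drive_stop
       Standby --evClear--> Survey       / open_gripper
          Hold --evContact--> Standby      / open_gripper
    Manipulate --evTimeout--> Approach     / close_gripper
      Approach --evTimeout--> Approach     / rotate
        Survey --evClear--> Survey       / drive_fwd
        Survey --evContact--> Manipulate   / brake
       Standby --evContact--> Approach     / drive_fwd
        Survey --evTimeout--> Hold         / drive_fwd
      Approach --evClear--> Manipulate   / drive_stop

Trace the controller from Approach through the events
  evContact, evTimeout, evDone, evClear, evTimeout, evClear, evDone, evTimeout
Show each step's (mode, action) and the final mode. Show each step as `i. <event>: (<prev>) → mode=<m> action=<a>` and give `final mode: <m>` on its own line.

final mode: Survey

1. evContact: (Approach) → mode=Standby action=brake
2. evTimeout: (Standby) → mode=Survey action=open_gripper
3. evDone: (Survey) → mode=Hold action=drive_stop
4. evClear: (Hold) → mode=Hold action=close_gripper
5. evTimeout: (Hold) → mode=Survey action=rotate
6. evClear: (Survey) → mode=Survey action=drive_fwd
7. evDone: (Survey) → mode=Hold action=drive_stop
8. evTimeout: (Hold) → mode=Survey action=rotate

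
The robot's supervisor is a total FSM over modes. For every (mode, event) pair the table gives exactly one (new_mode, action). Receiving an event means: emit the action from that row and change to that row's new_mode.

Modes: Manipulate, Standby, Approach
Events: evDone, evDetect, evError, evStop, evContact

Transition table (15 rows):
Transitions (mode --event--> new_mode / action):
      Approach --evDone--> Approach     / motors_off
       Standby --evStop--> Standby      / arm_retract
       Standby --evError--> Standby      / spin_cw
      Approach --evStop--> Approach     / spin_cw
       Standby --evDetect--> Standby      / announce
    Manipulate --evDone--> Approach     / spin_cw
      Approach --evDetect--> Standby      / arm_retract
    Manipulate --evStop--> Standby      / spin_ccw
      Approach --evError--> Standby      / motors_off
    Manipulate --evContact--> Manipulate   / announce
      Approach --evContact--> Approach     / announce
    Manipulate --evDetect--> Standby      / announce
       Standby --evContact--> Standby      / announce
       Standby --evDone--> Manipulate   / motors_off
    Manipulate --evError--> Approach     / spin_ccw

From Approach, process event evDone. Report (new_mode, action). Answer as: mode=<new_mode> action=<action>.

mode=Approach action=motors_off

current mode = Approach; filter table to that mode:
  (Approach, evDone) → (Approach, motors_off)  ← event matches
  (Approach, evStop) → (Approach, spin_cw)
  (Approach, evDetect) → (Standby, arm_retract)
  (Approach, evError) → (Standby, motors_off)
  (Approach, evContact) → (Approach, announce)
event = evDone selects (Approach, motors_off)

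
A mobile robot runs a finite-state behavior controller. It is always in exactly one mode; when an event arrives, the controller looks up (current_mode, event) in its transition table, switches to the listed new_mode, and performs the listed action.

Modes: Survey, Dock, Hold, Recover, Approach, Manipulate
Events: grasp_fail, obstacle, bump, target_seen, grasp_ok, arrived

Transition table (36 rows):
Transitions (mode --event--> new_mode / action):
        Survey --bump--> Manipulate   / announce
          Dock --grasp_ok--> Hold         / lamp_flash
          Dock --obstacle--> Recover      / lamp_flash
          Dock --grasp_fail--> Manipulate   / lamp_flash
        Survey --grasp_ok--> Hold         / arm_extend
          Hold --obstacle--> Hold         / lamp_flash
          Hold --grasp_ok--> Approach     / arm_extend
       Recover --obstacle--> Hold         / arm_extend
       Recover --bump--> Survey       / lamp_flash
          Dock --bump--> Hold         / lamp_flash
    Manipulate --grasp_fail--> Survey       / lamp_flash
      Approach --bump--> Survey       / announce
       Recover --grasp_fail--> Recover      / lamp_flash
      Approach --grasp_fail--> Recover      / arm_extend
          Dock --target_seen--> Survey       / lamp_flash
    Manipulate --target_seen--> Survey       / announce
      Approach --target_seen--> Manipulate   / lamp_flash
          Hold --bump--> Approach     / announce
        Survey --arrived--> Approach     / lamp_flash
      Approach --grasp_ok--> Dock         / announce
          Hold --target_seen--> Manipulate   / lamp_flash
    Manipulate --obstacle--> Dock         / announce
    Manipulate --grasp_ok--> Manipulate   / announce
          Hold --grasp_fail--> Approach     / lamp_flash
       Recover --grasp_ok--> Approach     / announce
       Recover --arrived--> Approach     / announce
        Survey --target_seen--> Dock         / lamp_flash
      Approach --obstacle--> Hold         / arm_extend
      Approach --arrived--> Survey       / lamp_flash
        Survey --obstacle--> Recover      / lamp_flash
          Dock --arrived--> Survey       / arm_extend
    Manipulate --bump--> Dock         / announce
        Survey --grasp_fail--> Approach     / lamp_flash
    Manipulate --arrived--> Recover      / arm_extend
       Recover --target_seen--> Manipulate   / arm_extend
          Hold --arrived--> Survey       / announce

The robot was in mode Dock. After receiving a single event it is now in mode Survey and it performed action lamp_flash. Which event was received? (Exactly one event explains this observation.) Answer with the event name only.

target_seen

try grasp_fail: (Dock, grasp_fail) → (Manipulate, lamp_flash)
try obstacle: (Dock, obstacle) → (Recover, lamp_flash)
try bump: (Dock, bump) → (Hold, lamp_flash)
try target_seen: (Dock, target_seen) → (Survey, lamp_flash)  ← matches
try grasp_ok: (Dock, grasp_ok) → (Hold, lamp_flash)
try arrived: (Dock, arrived) → (Survey, arm_extend)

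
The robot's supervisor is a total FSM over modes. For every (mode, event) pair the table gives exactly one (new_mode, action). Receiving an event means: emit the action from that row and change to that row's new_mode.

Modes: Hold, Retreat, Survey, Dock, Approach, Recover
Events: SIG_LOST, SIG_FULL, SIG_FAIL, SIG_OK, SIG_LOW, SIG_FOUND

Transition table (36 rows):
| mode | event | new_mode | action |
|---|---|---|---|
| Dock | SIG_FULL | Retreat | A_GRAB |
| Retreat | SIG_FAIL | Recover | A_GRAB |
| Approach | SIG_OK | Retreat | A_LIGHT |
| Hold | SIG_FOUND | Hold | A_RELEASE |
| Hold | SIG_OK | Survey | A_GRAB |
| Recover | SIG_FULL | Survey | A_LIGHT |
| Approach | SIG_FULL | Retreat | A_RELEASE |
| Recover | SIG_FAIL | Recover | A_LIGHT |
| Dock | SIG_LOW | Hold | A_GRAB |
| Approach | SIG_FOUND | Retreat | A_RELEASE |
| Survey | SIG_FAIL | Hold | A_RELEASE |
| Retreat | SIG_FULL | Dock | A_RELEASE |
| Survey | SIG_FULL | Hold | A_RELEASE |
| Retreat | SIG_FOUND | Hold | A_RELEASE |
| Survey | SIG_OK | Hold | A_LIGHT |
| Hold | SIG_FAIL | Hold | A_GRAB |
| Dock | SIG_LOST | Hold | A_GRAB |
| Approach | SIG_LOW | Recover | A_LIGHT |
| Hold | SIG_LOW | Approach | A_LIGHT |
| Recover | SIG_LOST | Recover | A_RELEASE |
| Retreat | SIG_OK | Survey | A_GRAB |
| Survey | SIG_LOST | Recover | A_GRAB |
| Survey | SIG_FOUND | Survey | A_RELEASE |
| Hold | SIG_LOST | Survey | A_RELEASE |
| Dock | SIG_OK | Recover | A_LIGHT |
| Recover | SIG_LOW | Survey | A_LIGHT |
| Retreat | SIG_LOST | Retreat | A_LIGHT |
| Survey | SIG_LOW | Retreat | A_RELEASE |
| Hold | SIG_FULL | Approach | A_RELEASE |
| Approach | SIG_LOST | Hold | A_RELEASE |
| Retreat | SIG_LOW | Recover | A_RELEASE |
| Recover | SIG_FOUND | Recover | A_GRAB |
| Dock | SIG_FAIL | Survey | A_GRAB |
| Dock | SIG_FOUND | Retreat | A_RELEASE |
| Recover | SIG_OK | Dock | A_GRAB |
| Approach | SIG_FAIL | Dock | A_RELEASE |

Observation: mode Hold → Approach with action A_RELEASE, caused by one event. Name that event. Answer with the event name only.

try SIG_LOST: (Hold, SIG_LOST) → (Survey, A_RELEASE)
try SIG_FULL: (Hold, SIG_FULL) → (Approach, A_RELEASE)  ← matches
try SIG_FAIL: (Hold, SIG_FAIL) → (Hold, A_GRAB)
try SIG_OK: (Hold, SIG_OK) → (Survey, A_GRAB)
try SIG_LOW: (Hold, SIG_LOW) → (Approach, A_LIGHT)
try SIG_FOUND: (Hold, SIG_FOUND) → (Hold, A_RELEASE)

SIG_FULL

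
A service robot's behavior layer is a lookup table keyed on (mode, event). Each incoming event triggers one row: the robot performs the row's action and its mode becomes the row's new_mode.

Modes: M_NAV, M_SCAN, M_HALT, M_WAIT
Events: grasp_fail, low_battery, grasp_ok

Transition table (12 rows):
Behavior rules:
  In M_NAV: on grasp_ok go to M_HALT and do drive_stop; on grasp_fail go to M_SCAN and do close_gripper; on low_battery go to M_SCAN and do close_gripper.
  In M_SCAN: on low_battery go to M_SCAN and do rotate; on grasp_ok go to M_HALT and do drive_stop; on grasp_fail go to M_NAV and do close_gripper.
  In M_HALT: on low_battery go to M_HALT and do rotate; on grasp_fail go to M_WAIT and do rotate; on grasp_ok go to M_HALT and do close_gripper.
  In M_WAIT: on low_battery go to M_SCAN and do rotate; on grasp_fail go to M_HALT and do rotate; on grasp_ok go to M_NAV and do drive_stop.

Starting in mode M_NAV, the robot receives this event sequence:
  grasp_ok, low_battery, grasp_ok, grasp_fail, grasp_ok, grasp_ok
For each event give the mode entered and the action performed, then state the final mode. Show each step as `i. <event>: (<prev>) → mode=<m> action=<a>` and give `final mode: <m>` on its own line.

final mode: M_HALT

1. grasp_ok: (M_NAV) → mode=M_HALT action=drive_stop
2. low_battery: (M_HALT) → mode=M_HALT action=rotate
3. grasp_ok: (M_HALT) → mode=M_HALT action=close_gripper
4. grasp_fail: (M_HALT) → mode=M_WAIT action=rotate
5. grasp_ok: (M_WAIT) → mode=M_NAV action=drive_stop
6. grasp_ok: (M_NAV) → mode=M_HALT action=drive_stop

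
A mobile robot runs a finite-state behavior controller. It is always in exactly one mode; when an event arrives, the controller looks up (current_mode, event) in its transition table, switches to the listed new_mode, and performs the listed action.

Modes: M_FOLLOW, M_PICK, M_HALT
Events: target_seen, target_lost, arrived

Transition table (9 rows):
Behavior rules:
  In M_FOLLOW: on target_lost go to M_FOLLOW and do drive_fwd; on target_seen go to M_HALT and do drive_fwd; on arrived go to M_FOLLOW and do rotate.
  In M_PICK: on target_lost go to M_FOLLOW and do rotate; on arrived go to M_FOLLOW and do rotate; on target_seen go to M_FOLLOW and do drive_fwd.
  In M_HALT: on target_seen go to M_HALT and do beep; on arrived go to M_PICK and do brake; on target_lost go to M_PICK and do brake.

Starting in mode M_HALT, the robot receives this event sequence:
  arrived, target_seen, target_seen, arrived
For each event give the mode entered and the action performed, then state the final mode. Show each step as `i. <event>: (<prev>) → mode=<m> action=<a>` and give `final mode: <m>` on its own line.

1. arrived: (M_HALT) → mode=M_PICK action=brake
2. target_seen: (M_PICK) → mode=M_FOLLOW action=drive_fwd
3. target_seen: (M_FOLLOW) → mode=M_HALT action=drive_fwd
4. arrived: (M_HALT) → mode=M_PICK action=brake

final mode: M_PICK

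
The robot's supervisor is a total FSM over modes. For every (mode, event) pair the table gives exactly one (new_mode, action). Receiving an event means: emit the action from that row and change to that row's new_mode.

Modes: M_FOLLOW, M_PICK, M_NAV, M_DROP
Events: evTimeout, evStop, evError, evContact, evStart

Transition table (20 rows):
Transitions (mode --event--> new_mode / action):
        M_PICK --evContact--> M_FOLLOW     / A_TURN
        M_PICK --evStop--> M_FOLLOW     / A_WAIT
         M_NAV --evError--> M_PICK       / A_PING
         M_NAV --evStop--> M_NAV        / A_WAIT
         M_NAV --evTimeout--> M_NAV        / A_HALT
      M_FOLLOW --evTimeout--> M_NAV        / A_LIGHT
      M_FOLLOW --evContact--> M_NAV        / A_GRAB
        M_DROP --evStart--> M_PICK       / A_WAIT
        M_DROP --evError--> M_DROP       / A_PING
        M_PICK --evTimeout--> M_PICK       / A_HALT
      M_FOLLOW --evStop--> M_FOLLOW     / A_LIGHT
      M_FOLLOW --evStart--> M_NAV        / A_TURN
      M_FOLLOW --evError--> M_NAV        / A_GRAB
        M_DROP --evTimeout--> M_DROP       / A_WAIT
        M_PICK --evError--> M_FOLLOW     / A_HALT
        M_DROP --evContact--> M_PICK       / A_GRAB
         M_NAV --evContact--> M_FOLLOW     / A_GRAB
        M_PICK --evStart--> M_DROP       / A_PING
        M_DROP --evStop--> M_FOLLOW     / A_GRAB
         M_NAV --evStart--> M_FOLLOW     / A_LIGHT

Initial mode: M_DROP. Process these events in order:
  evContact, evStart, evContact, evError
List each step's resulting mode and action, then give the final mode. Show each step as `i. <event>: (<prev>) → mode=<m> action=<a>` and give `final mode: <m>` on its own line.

final mode: M_FOLLOW

1. evContact: (M_DROP) → mode=M_PICK action=A_GRAB
2. evStart: (M_PICK) → mode=M_DROP action=A_PING
3. evContact: (M_DROP) → mode=M_PICK action=A_GRAB
4. evError: (M_PICK) → mode=M_FOLLOW action=A_HALT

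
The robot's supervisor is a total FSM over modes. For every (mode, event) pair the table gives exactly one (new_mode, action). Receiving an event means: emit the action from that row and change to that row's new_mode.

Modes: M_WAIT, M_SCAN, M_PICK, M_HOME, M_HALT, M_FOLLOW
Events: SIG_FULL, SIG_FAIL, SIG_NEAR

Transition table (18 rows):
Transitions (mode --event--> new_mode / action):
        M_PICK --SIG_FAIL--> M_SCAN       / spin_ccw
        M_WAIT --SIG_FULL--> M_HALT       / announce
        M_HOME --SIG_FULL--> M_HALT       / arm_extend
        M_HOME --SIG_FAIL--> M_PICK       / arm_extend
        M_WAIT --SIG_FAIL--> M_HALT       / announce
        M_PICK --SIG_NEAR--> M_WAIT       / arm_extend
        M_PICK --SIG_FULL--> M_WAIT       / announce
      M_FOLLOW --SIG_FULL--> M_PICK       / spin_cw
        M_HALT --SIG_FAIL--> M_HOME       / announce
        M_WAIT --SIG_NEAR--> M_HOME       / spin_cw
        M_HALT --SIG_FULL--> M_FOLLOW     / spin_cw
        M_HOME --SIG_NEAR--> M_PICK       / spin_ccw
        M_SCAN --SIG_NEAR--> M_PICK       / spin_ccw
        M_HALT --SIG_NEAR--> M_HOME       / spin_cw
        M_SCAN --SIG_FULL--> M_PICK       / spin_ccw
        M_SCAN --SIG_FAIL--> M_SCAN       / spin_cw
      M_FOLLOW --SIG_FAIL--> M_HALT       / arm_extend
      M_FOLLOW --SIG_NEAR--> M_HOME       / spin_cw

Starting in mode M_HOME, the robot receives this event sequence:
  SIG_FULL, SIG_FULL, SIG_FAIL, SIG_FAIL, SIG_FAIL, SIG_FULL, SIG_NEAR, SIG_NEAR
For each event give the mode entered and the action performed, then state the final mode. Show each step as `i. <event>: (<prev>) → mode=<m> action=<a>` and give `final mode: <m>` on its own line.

1. SIG_FULL: (M_HOME) → mode=M_HALT action=arm_extend
2. SIG_FULL: (M_HALT) → mode=M_FOLLOW action=spin_cw
3. SIG_FAIL: (M_FOLLOW) → mode=M_HALT action=arm_extend
4. SIG_FAIL: (M_HALT) → mode=M_HOME action=announce
5. SIG_FAIL: (M_HOME) → mode=M_PICK action=arm_extend
6. SIG_FULL: (M_PICK) → mode=M_WAIT action=announce
7. SIG_NEAR: (M_WAIT) → mode=M_HOME action=spin_cw
8. SIG_NEAR: (M_HOME) → mode=M_PICK action=spin_ccw

final mode: M_PICK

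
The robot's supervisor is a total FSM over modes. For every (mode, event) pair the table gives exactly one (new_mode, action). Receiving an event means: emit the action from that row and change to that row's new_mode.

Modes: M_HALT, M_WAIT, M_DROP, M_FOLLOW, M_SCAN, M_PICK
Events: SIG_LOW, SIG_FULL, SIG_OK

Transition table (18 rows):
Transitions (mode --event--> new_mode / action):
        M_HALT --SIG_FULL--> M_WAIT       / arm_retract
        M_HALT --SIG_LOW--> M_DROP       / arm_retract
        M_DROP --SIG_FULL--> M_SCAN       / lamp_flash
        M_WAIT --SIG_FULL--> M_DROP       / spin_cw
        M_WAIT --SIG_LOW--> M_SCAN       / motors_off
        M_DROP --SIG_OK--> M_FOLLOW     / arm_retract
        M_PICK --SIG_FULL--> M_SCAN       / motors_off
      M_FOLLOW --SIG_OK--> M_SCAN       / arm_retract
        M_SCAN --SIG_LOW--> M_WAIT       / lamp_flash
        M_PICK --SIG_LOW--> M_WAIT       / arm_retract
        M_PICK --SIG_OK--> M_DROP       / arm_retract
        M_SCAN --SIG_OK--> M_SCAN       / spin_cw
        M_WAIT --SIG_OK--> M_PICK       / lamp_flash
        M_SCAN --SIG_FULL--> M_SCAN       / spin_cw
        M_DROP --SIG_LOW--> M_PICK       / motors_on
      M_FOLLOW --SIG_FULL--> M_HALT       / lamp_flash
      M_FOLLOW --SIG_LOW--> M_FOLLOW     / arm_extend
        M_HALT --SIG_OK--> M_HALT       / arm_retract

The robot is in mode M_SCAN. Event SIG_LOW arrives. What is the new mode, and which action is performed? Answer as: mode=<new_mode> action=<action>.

mode=M_WAIT action=lamp_flash

current mode = M_SCAN; filter table to that mode:
  (M_SCAN, SIG_LOW) → (M_WAIT, lamp_flash)  ← event matches
  (M_SCAN, SIG_OK) → (M_SCAN, spin_cw)
  (M_SCAN, SIG_FULL) → (M_SCAN, spin_cw)
event = SIG_LOW selects (M_WAIT, lamp_flash)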